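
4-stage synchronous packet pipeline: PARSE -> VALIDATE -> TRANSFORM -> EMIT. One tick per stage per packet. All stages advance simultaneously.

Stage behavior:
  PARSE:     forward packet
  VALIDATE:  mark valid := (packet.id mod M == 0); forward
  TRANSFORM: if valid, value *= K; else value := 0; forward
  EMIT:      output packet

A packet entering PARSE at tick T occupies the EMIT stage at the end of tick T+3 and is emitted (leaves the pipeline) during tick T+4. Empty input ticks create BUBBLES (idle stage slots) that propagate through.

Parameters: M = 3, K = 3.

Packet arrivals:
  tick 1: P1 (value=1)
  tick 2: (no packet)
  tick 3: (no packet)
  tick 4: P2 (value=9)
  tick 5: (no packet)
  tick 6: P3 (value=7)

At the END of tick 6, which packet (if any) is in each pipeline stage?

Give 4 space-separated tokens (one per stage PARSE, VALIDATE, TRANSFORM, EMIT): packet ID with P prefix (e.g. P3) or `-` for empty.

Answer: P3 - P2 -

Derivation:
Tick 1: [PARSE:P1(v=1,ok=F), VALIDATE:-, TRANSFORM:-, EMIT:-] out:-; in:P1
Tick 2: [PARSE:-, VALIDATE:P1(v=1,ok=F), TRANSFORM:-, EMIT:-] out:-; in:-
Tick 3: [PARSE:-, VALIDATE:-, TRANSFORM:P1(v=0,ok=F), EMIT:-] out:-; in:-
Tick 4: [PARSE:P2(v=9,ok=F), VALIDATE:-, TRANSFORM:-, EMIT:P1(v=0,ok=F)] out:-; in:P2
Tick 5: [PARSE:-, VALIDATE:P2(v=9,ok=F), TRANSFORM:-, EMIT:-] out:P1(v=0); in:-
Tick 6: [PARSE:P3(v=7,ok=F), VALIDATE:-, TRANSFORM:P2(v=0,ok=F), EMIT:-] out:-; in:P3
At end of tick 6: ['P3', '-', 'P2', '-']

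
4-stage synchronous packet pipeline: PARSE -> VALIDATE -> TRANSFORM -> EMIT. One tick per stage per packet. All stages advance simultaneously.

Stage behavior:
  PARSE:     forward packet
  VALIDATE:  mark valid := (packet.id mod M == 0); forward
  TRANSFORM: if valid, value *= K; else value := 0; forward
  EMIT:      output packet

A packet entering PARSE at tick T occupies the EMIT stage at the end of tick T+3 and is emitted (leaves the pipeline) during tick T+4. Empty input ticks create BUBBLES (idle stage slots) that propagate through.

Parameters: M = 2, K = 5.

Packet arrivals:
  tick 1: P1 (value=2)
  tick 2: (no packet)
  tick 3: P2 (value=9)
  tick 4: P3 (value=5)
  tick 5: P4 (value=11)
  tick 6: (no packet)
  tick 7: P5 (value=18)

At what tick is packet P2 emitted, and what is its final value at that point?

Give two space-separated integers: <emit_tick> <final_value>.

Answer: 7 45

Derivation:
Tick 1: [PARSE:P1(v=2,ok=F), VALIDATE:-, TRANSFORM:-, EMIT:-] out:-; in:P1
Tick 2: [PARSE:-, VALIDATE:P1(v=2,ok=F), TRANSFORM:-, EMIT:-] out:-; in:-
Tick 3: [PARSE:P2(v=9,ok=F), VALIDATE:-, TRANSFORM:P1(v=0,ok=F), EMIT:-] out:-; in:P2
Tick 4: [PARSE:P3(v=5,ok=F), VALIDATE:P2(v=9,ok=T), TRANSFORM:-, EMIT:P1(v=0,ok=F)] out:-; in:P3
Tick 5: [PARSE:P4(v=11,ok=F), VALIDATE:P3(v=5,ok=F), TRANSFORM:P2(v=45,ok=T), EMIT:-] out:P1(v=0); in:P4
Tick 6: [PARSE:-, VALIDATE:P4(v=11,ok=T), TRANSFORM:P3(v=0,ok=F), EMIT:P2(v=45,ok=T)] out:-; in:-
Tick 7: [PARSE:P5(v=18,ok=F), VALIDATE:-, TRANSFORM:P4(v=55,ok=T), EMIT:P3(v=0,ok=F)] out:P2(v=45); in:P5
Tick 8: [PARSE:-, VALIDATE:P5(v=18,ok=F), TRANSFORM:-, EMIT:P4(v=55,ok=T)] out:P3(v=0); in:-
Tick 9: [PARSE:-, VALIDATE:-, TRANSFORM:P5(v=0,ok=F), EMIT:-] out:P4(v=55); in:-
Tick 10: [PARSE:-, VALIDATE:-, TRANSFORM:-, EMIT:P5(v=0,ok=F)] out:-; in:-
Tick 11: [PARSE:-, VALIDATE:-, TRANSFORM:-, EMIT:-] out:P5(v=0); in:-
P2: arrives tick 3, valid=True (id=2, id%2=0), emit tick 7, final value 45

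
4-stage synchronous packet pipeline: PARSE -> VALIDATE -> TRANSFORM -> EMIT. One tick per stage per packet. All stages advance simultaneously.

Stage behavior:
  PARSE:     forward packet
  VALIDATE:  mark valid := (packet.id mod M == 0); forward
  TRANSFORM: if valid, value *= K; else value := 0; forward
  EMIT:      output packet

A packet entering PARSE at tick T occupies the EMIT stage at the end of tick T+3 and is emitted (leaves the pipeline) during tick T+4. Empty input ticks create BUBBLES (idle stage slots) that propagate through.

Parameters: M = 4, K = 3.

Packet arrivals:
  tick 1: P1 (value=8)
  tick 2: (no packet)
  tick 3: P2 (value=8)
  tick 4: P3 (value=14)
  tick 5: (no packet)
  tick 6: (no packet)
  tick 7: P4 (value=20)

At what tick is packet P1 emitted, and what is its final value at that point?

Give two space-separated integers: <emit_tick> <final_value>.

Answer: 5 0

Derivation:
Tick 1: [PARSE:P1(v=8,ok=F), VALIDATE:-, TRANSFORM:-, EMIT:-] out:-; in:P1
Tick 2: [PARSE:-, VALIDATE:P1(v=8,ok=F), TRANSFORM:-, EMIT:-] out:-; in:-
Tick 3: [PARSE:P2(v=8,ok=F), VALIDATE:-, TRANSFORM:P1(v=0,ok=F), EMIT:-] out:-; in:P2
Tick 4: [PARSE:P3(v=14,ok=F), VALIDATE:P2(v=8,ok=F), TRANSFORM:-, EMIT:P1(v=0,ok=F)] out:-; in:P3
Tick 5: [PARSE:-, VALIDATE:P3(v=14,ok=F), TRANSFORM:P2(v=0,ok=F), EMIT:-] out:P1(v=0); in:-
Tick 6: [PARSE:-, VALIDATE:-, TRANSFORM:P3(v=0,ok=F), EMIT:P2(v=0,ok=F)] out:-; in:-
Tick 7: [PARSE:P4(v=20,ok=F), VALIDATE:-, TRANSFORM:-, EMIT:P3(v=0,ok=F)] out:P2(v=0); in:P4
Tick 8: [PARSE:-, VALIDATE:P4(v=20,ok=T), TRANSFORM:-, EMIT:-] out:P3(v=0); in:-
Tick 9: [PARSE:-, VALIDATE:-, TRANSFORM:P4(v=60,ok=T), EMIT:-] out:-; in:-
Tick 10: [PARSE:-, VALIDATE:-, TRANSFORM:-, EMIT:P4(v=60,ok=T)] out:-; in:-
Tick 11: [PARSE:-, VALIDATE:-, TRANSFORM:-, EMIT:-] out:P4(v=60); in:-
P1: arrives tick 1, valid=False (id=1, id%4=1), emit tick 5, final value 0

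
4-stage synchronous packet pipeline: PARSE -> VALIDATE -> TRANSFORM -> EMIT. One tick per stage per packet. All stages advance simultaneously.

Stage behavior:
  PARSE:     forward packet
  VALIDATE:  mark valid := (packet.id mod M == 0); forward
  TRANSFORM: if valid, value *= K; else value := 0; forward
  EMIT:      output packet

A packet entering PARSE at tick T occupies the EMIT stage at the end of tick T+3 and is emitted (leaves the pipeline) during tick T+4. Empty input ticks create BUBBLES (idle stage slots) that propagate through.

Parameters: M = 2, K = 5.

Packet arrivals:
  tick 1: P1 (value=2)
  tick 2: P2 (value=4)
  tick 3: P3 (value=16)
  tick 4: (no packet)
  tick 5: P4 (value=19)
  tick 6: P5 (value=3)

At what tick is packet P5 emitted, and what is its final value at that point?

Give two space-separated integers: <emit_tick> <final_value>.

Answer: 10 0

Derivation:
Tick 1: [PARSE:P1(v=2,ok=F), VALIDATE:-, TRANSFORM:-, EMIT:-] out:-; in:P1
Tick 2: [PARSE:P2(v=4,ok=F), VALIDATE:P1(v=2,ok=F), TRANSFORM:-, EMIT:-] out:-; in:P2
Tick 3: [PARSE:P3(v=16,ok=F), VALIDATE:P2(v=4,ok=T), TRANSFORM:P1(v=0,ok=F), EMIT:-] out:-; in:P3
Tick 4: [PARSE:-, VALIDATE:P3(v=16,ok=F), TRANSFORM:P2(v=20,ok=T), EMIT:P1(v=0,ok=F)] out:-; in:-
Tick 5: [PARSE:P4(v=19,ok=F), VALIDATE:-, TRANSFORM:P3(v=0,ok=F), EMIT:P2(v=20,ok=T)] out:P1(v=0); in:P4
Tick 6: [PARSE:P5(v=3,ok=F), VALIDATE:P4(v=19,ok=T), TRANSFORM:-, EMIT:P3(v=0,ok=F)] out:P2(v=20); in:P5
Tick 7: [PARSE:-, VALIDATE:P5(v=3,ok=F), TRANSFORM:P4(v=95,ok=T), EMIT:-] out:P3(v=0); in:-
Tick 8: [PARSE:-, VALIDATE:-, TRANSFORM:P5(v=0,ok=F), EMIT:P4(v=95,ok=T)] out:-; in:-
Tick 9: [PARSE:-, VALIDATE:-, TRANSFORM:-, EMIT:P5(v=0,ok=F)] out:P4(v=95); in:-
Tick 10: [PARSE:-, VALIDATE:-, TRANSFORM:-, EMIT:-] out:P5(v=0); in:-
P5: arrives tick 6, valid=False (id=5, id%2=1), emit tick 10, final value 0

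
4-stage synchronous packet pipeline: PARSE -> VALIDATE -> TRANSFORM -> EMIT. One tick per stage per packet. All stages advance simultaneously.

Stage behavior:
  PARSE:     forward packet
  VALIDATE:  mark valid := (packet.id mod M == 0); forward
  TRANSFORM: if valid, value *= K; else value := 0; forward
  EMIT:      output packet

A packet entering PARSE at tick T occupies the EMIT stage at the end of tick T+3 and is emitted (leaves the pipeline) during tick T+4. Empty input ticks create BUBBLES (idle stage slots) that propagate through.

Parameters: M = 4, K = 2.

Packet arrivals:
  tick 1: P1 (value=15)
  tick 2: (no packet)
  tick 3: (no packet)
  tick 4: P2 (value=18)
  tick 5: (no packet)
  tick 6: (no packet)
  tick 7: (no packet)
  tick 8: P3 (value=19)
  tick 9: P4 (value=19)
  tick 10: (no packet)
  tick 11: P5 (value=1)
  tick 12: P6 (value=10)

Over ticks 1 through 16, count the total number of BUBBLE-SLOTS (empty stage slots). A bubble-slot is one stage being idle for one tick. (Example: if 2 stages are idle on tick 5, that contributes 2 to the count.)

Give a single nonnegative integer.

Answer: 40

Derivation:
Tick 1: [PARSE:P1(v=15,ok=F), VALIDATE:-, TRANSFORM:-, EMIT:-] out:-; bubbles=3
Tick 2: [PARSE:-, VALIDATE:P1(v=15,ok=F), TRANSFORM:-, EMIT:-] out:-; bubbles=3
Tick 3: [PARSE:-, VALIDATE:-, TRANSFORM:P1(v=0,ok=F), EMIT:-] out:-; bubbles=3
Tick 4: [PARSE:P2(v=18,ok=F), VALIDATE:-, TRANSFORM:-, EMIT:P1(v=0,ok=F)] out:-; bubbles=2
Tick 5: [PARSE:-, VALIDATE:P2(v=18,ok=F), TRANSFORM:-, EMIT:-] out:P1(v=0); bubbles=3
Tick 6: [PARSE:-, VALIDATE:-, TRANSFORM:P2(v=0,ok=F), EMIT:-] out:-; bubbles=3
Tick 7: [PARSE:-, VALIDATE:-, TRANSFORM:-, EMIT:P2(v=0,ok=F)] out:-; bubbles=3
Tick 8: [PARSE:P3(v=19,ok=F), VALIDATE:-, TRANSFORM:-, EMIT:-] out:P2(v=0); bubbles=3
Tick 9: [PARSE:P4(v=19,ok=F), VALIDATE:P3(v=19,ok=F), TRANSFORM:-, EMIT:-] out:-; bubbles=2
Tick 10: [PARSE:-, VALIDATE:P4(v=19,ok=T), TRANSFORM:P3(v=0,ok=F), EMIT:-] out:-; bubbles=2
Tick 11: [PARSE:P5(v=1,ok=F), VALIDATE:-, TRANSFORM:P4(v=38,ok=T), EMIT:P3(v=0,ok=F)] out:-; bubbles=1
Tick 12: [PARSE:P6(v=10,ok=F), VALIDATE:P5(v=1,ok=F), TRANSFORM:-, EMIT:P4(v=38,ok=T)] out:P3(v=0); bubbles=1
Tick 13: [PARSE:-, VALIDATE:P6(v=10,ok=F), TRANSFORM:P5(v=0,ok=F), EMIT:-] out:P4(v=38); bubbles=2
Tick 14: [PARSE:-, VALIDATE:-, TRANSFORM:P6(v=0,ok=F), EMIT:P5(v=0,ok=F)] out:-; bubbles=2
Tick 15: [PARSE:-, VALIDATE:-, TRANSFORM:-, EMIT:P6(v=0,ok=F)] out:P5(v=0); bubbles=3
Tick 16: [PARSE:-, VALIDATE:-, TRANSFORM:-, EMIT:-] out:P6(v=0); bubbles=4
Total bubble-slots: 40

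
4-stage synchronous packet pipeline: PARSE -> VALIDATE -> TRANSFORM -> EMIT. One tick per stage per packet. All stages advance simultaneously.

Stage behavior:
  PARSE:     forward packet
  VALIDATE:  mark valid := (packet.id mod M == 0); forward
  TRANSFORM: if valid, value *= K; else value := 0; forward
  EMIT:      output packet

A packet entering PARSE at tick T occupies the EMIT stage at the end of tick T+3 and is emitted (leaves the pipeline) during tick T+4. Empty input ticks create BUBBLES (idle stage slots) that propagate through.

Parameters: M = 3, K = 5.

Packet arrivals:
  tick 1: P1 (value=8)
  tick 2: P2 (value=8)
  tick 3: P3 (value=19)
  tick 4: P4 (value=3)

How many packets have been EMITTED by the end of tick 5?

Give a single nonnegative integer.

Answer: 1

Derivation:
Tick 1: [PARSE:P1(v=8,ok=F), VALIDATE:-, TRANSFORM:-, EMIT:-] out:-; in:P1
Tick 2: [PARSE:P2(v=8,ok=F), VALIDATE:P1(v=8,ok=F), TRANSFORM:-, EMIT:-] out:-; in:P2
Tick 3: [PARSE:P3(v=19,ok=F), VALIDATE:P2(v=8,ok=F), TRANSFORM:P1(v=0,ok=F), EMIT:-] out:-; in:P3
Tick 4: [PARSE:P4(v=3,ok=F), VALIDATE:P3(v=19,ok=T), TRANSFORM:P2(v=0,ok=F), EMIT:P1(v=0,ok=F)] out:-; in:P4
Tick 5: [PARSE:-, VALIDATE:P4(v=3,ok=F), TRANSFORM:P3(v=95,ok=T), EMIT:P2(v=0,ok=F)] out:P1(v=0); in:-
Emitted by tick 5: ['P1']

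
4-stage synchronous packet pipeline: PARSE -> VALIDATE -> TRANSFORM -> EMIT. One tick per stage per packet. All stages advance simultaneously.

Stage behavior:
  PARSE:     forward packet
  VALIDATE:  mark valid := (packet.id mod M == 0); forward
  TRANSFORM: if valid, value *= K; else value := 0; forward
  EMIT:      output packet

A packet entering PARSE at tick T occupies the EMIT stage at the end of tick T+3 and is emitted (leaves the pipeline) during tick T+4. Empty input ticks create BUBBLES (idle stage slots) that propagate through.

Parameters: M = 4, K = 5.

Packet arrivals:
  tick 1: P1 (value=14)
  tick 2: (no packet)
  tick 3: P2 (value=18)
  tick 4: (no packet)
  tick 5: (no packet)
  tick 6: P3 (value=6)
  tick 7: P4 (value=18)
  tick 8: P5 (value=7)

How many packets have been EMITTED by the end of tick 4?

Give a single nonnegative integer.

Tick 1: [PARSE:P1(v=14,ok=F), VALIDATE:-, TRANSFORM:-, EMIT:-] out:-; in:P1
Tick 2: [PARSE:-, VALIDATE:P1(v=14,ok=F), TRANSFORM:-, EMIT:-] out:-; in:-
Tick 3: [PARSE:P2(v=18,ok=F), VALIDATE:-, TRANSFORM:P1(v=0,ok=F), EMIT:-] out:-; in:P2
Tick 4: [PARSE:-, VALIDATE:P2(v=18,ok=F), TRANSFORM:-, EMIT:P1(v=0,ok=F)] out:-; in:-
Emitted by tick 4: []

Answer: 0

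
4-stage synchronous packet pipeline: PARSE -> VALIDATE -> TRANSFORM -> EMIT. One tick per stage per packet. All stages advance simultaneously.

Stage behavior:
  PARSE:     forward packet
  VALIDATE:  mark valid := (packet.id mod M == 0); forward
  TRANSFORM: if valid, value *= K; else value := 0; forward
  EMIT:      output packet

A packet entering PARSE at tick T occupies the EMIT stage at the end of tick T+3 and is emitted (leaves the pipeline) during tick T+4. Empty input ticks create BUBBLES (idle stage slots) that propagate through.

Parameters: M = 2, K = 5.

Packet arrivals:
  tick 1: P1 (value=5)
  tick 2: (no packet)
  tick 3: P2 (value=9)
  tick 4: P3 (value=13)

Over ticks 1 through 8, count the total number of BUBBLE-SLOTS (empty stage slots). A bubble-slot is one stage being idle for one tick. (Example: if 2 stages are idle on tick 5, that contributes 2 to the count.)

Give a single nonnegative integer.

Tick 1: [PARSE:P1(v=5,ok=F), VALIDATE:-, TRANSFORM:-, EMIT:-] out:-; bubbles=3
Tick 2: [PARSE:-, VALIDATE:P1(v=5,ok=F), TRANSFORM:-, EMIT:-] out:-; bubbles=3
Tick 3: [PARSE:P2(v=9,ok=F), VALIDATE:-, TRANSFORM:P1(v=0,ok=F), EMIT:-] out:-; bubbles=2
Tick 4: [PARSE:P3(v=13,ok=F), VALIDATE:P2(v=9,ok=T), TRANSFORM:-, EMIT:P1(v=0,ok=F)] out:-; bubbles=1
Tick 5: [PARSE:-, VALIDATE:P3(v=13,ok=F), TRANSFORM:P2(v=45,ok=T), EMIT:-] out:P1(v=0); bubbles=2
Tick 6: [PARSE:-, VALIDATE:-, TRANSFORM:P3(v=0,ok=F), EMIT:P2(v=45,ok=T)] out:-; bubbles=2
Tick 7: [PARSE:-, VALIDATE:-, TRANSFORM:-, EMIT:P3(v=0,ok=F)] out:P2(v=45); bubbles=3
Tick 8: [PARSE:-, VALIDATE:-, TRANSFORM:-, EMIT:-] out:P3(v=0); bubbles=4
Total bubble-slots: 20

Answer: 20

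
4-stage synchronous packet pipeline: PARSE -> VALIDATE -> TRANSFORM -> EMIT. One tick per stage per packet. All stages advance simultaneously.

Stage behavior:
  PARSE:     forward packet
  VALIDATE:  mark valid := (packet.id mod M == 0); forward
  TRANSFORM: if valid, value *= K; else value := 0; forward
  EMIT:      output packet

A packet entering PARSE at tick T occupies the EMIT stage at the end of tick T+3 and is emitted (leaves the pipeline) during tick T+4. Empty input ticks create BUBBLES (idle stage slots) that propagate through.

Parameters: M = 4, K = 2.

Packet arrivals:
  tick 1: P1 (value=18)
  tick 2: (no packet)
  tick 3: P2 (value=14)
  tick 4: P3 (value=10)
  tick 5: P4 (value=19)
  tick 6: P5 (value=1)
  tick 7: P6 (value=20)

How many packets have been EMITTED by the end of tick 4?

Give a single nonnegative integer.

Tick 1: [PARSE:P1(v=18,ok=F), VALIDATE:-, TRANSFORM:-, EMIT:-] out:-; in:P1
Tick 2: [PARSE:-, VALIDATE:P1(v=18,ok=F), TRANSFORM:-, EMIT:-] out:-; in:-
Tick 3: [PARSE:P2(v=14,ok=F), VALIDATE:-, TRANSFORM:P1(v=0,ok=F), EMIT:-] out:-; in:P2
Tick 4: [PARSE:P3(v=10,ok=F), VALIDATE:P2(v=14,ok=F), TRANSFORM:-, EMIT:P1(v=0,ok=F)] out:-; in:P3
Emitted by tick 4: []

Answer: 0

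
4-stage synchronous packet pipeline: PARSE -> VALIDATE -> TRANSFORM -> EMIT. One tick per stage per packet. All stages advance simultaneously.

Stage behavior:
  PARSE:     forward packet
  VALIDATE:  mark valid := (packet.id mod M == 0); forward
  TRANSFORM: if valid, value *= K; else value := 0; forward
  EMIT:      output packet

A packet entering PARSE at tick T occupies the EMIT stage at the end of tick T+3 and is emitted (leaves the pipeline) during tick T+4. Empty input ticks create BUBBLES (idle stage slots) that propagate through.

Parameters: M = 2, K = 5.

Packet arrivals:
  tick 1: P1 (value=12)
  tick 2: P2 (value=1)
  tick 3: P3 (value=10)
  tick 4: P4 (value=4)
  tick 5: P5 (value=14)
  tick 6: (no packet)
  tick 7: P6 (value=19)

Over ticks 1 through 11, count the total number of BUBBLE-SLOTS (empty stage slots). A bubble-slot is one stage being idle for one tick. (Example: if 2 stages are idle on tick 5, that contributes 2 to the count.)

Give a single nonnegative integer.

Answer: 20

Derivation:
Tick 1: [PARSE:P1(v=12,ok=F), VALIDATE:-, TRANSFORM:-, EMIT:-] out:-; bubbles=3
Tick 2: [PARSE:P2(v=1,ok=F), VALIDATE:P1(v=12,ok=F), TRANSFORM:-, EMIT:-] out:-; bubbles=2
Tick 3: [PARSE:P3(v=10,ok=F), VALIDATE:P2(v=1,ok=T), TRANSFORM:P1(v=0,ok=F), EMIT:-] out:-; bubbles=1
Tick 4: [PARSE:P4(v=4,ok=F), VALIDATE:P3(v=10,ok=F), TRANSFORM:P2(v=5,ok=T), EMIT:P1(v=0,ok=F)] out:-; bubbles=0
Tick 5: [PARSE:P5(v=14,ok=F), VALIDATE:P4(v=4,ok=T), TRANSFORM:P3(v=0,ok=F), EMIT:P2(v=5,ok=T)] out:P1(v=0); bubbles=0
Tick 6: [PARSE:-, VALIDATE:P5(v=14,ok=F), TRANSFORM:P4(v=20,ok=T), EMIT:P3(v=0,ok=F)] out:P2(v=5); bubbles=1
Tick 7: [PARSE:P6(v=19,ok=F), VALIDATE:-, TRANSFORM:P5(v=0,ok=F), EMIT:P4(v=20,ok=T)] out:P3(v=0); bubbles=1
Tick 8: [PARSE:-, VALIDATE:P6(v=19,ok=T), TRANSFORM:-, EMIT:P5(v=0,ok=F)] out:P4(v=20); bubbles=2
Tick 9: [PARSE:-, VALIDATE:-, TRANSFORM:P6(v=95,ok=T), EMIT:-] out:P5(v=0); bubbles=3
Tick 10: [PARSE:-, VALIDATE:-, TRANSFORM:-, EMIT:P6(v=95,ok=T)] out:-; bubbles=3
Tick 11: [PARSE:-, VALIDATE:-, TRANSFORM:-, EMIT:-] out:P6(v=95); bubbles=4
Total bubble-slots: 20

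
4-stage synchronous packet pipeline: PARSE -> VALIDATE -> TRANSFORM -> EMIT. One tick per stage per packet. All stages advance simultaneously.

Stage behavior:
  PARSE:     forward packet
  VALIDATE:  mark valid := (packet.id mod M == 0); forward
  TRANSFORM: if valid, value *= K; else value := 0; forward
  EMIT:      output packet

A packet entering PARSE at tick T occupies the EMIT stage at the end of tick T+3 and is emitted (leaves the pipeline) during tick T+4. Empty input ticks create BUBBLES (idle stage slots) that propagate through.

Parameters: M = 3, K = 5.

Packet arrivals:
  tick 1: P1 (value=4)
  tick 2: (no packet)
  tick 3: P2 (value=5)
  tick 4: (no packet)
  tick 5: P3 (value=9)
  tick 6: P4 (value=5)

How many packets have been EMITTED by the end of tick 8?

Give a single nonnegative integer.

Tick 1: [PARSE:P1(v=4,ok=F), VALIDATE:-, TRANSFORM:-, EMIT:-] out:-; in:P1
Tick 2: [PARSE:-, VALIDATE:P1(v=4,ok=F), TRANSFORM:-, EMIT:-] out:-; in:-
Tick 3: [PARSE:P2(v=5,ok=F), VALIDATE:-, TRANSFORM:P1(v=0,ok=F), EMIT:-] out:-; in:P2
Tick 4: [PARSE:-, VALIDATE:P2(v=5,ok=F), TRANSFORM:-, EMIT:P1(v=0,ok=F)] out:-; in:-
Tick 5: [PARSE:P3(v=9,ok=F), VALIDATE:-, TRANSFORM:P2(v=0,ok=F), EMIT:-] out:P1(v=0); in:P3
Tick 6: [PARSE:P4(v=5,ok=F), VALIDATE:P3(v=9,ok=T), TRANSFORM:-, EMIT:P2(v=0,ok=F)] out:-; in:P4
Tick 7: [PARSE:-, VALIDATE:P4(v=5,ok=F), TRANSFORM:P3(v=45,ok=T), EMIT:-] out:P2(v=0); in:-
Tick 8: [PARSE:-, VALIDATE:-, TRANSFORM:P4(v=0,ok=F), EMIT:P3(v=45,ok=T)] out:-; in:-
Emitted by tick 8: ['P1', 'P2']

Answer: 2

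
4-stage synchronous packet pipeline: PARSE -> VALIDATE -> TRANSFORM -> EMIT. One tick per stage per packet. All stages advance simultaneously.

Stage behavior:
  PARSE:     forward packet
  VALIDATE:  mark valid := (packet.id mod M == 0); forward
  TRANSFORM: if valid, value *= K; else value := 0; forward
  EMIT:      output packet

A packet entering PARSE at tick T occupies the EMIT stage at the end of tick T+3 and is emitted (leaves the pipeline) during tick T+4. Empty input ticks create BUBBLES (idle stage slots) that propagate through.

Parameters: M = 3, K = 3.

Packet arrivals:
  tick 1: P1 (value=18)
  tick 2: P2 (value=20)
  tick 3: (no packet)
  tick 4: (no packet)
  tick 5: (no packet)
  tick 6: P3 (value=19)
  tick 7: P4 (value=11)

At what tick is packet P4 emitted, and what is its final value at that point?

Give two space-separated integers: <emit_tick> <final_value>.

Tick 1: [PARSE:P1(v=18,ok=F), VALIDATE:-, TRANSFORM:-, EMIT:-] out:-; in:P1
Tick 2: [PARSE:P2(v=20,ok=F), VALIDATE:P1(v=18,ok=F), TRANSFORM:-, EMIT:-] out:-; in:P2
Tick 3: [PARSE:-, VALIDATE:P2(v=20,ok=F), TRANSFORM:P1(v=0,ok=F), EMIT:-] out:-; in:-
Tick 4: [PARSE:-, VALIDATE:-, TRANSFORM:P2(v=0,ok=F), EMIT:P1(v=0,ok=F)] out:-; in:-
Tick 5: [PARSE:-, VALIDATE:-, TRANSFORM:-, EMIT:P2(v=0,ok=F)] out:P1(v=0); in:-
Tick 6: [PARSE:P3(v=19,ok=F), VALIDATE:-, TRANSFORM:-, EMIT:-] out:P2(v=0); in:P3
Tick 7: [PARSE:P4(v=11,ok=F), VALIDATE:P3(v=19,ok=T), TRANSFORM:-, EMIT:-] out:-; in:P4
Tick 8: [PARSE:-, VALIDATE:P4(v=11,ok=F), TRANSFORM:P3(v=57,ok=T), EMIT:-] out:-; in:-
Tick 9: [PARSE:-, VALIDATE:-, TRANSFORM:P4(v=0,ok=F), EMIT:P3(v=57,ok=T)] out:-; in:-
Tick 10: [PARSE:-, VALIDATE:-, TRANSFORM:-, EMIT:P4(v=0,ok=F)] out:P3(v=57); in:-
Tick 11: [PARSE:-, VALIDATE:-, TRANSFORM:-, EMIT:-] out:P4(v=0); in:-
P4: arrives tick 7, valid=False (id=4, id%3=1), emit tick 11, final value 0

Answer: 11 0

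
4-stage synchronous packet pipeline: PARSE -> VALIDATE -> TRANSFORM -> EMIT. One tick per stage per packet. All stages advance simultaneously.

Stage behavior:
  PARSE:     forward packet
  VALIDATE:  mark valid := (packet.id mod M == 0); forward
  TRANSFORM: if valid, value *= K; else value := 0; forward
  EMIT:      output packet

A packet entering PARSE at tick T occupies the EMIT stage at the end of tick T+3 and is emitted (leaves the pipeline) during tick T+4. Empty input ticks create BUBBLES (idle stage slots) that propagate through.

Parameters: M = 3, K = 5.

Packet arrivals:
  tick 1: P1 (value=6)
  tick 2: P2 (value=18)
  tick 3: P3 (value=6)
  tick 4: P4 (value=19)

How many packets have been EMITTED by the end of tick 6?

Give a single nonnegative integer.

Tick 1: [PARSE:P1(v=6,ok=F), VALIDATE:-, TRANSFORM:-, EMIT:-] out:-; in:P1
Tick 2: [PARSE:P2(v=18,ok=F), VALIDATE:P1(v=6,ok=F), TRANSFORM:-, EMIT:-] out:-; in:P2
Tick 3: [PARSE:P3(v=6,ok=F), VALIDATE:P2(v=18,ok=F), TRANSFORM:P1(v=0,ok=F), EMIT:-] out:-; in:P3
Tick 4: [PARSE:P4(v=19,ok=F), VALIDATE:P3(v=6,ok=T), TRANSFORM:P2(v=0,ok=F), EMIT:P1(v=0,ok=F)] out:-; in:P4
Tick 5: [PARSE:-, VALIDATE:P4(v=19,ok=F), TRANSFORM:P3(v=30,ok=T), EMIT:P2(v=0,ok=F)] out:P1(v=0); in:-
Tick 6: [PARSE:-, VALIDATE:-, TRANSFORM:P4(v=0,ok=F), EMIT:P3(v=30,ok=T)] out:P2(v=0); in:-
Emitted by tick 6: ['P1', 'P2']

Answer: 2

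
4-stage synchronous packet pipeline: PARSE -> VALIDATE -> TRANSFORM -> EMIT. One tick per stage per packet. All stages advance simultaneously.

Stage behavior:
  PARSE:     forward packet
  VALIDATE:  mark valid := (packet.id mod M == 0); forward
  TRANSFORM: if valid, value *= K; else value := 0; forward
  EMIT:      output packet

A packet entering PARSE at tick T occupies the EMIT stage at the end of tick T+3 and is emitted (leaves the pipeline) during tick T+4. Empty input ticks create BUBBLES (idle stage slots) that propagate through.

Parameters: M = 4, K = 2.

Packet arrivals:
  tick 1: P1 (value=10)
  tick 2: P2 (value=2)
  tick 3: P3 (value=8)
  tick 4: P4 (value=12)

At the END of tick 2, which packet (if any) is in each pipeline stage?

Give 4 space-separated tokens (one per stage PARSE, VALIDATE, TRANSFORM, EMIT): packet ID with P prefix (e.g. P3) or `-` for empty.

Answer: P2 P1 - -

Derivation:
Tick 1: [PARSE:P1(v=10,ok=F), VALIDATE:-, TRANSFORM:-, EMIT:-] out:-; in:P1
Tick 2: [PARSE:P2(v=2,ok=F), VALIDATE:P1(v=10,ok=F), TRANSFORM:-, EMIT:-] out:-; in:P2
At end of tick 2: ['P2', 'P1', '-', '-']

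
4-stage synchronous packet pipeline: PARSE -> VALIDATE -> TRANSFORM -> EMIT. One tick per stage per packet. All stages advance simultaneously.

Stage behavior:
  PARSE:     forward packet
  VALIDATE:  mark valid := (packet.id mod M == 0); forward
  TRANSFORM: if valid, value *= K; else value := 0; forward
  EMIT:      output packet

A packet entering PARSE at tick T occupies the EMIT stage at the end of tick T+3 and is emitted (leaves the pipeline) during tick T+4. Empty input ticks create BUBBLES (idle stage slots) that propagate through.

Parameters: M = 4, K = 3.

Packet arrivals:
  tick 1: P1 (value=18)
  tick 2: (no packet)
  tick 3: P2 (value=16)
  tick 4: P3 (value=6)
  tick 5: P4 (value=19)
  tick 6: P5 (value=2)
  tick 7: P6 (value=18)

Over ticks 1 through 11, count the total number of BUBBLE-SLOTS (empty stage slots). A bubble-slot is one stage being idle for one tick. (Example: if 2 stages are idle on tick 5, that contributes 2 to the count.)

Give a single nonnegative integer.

Answer: 20

Derivation:
Tick 1: [PARSE:P1(v=18,ok=F), VALIDATE:-, TRANSFORM:-, EMIT:-] out:-; bubbles=3
Tick 2: [PARSE:-, VALIDATE:P1(v=18,ok=F), TRANSFORM:-, EMIT:-] out:-; bubbles=3
Tick 3: [PARSE:P2(v=16,ok=F), VALIDATE:-, TRANSFORM:P1(v=0,ok=F), EMIT:-] out:-; bubbles=2
Tick 4: [PARSE:P3(v=6,ok=F), VALIDATE:P2(v=16,ok=F), TRANSFORM:-, EMIT:P1(v=0,ok=F)] out:-; bubbles=1
Tick 5: [PARSE:P4(v=19,ok=F), VALIDATE:P3(v=6,ok=F), TRANSFORM:P2(v=0,ok=F), EMIT:-] out:P1(v=0); bubbles=1
Tick 6: [PARSE:P5(v=2,ok=F), VALIDATE:P4(v=19,ok=T), TRANSFORM:P3(v=0,ok=F), EMIT:P2(v=0,ok=F)] out:-; bubbles=0
Tick 7: [PARSE:P6(v=18,ok=F), VALIDATE:P5(v=2,ok=F), TRANSFORM:P4(v=57,ok=T), EMIT:P3(v=0,ok=F)] out:P2(v=0); bubbles=0
Tick 8: [PARSE:-, VALIDATE:P6(v=18,ok=F), TRANSFORM:P5(v=0,ok=F), EMIT:P4(v=57,ok=T)] out:P3(v=0); bubbles=1
Tick 9: [PARSE:-, VALIDATE:-, TRANSFORM:P6(v=0,ok=F), EMIT:P5(v=0,ok=F)] out:P4(v=57); bubbles=2
Tick 10: [PARSE:-, VALIDATE:-, TRANSFORM:-, EMIT:P6(v=0,ok=F)] out:P5(v=0); bubbles=3
Tick 11: [PARSE:-, VALIDATE:-, TRANSFORM:-, EMIT:-] out:P6(v=0); bubbles=4
Total bubble-slots: 20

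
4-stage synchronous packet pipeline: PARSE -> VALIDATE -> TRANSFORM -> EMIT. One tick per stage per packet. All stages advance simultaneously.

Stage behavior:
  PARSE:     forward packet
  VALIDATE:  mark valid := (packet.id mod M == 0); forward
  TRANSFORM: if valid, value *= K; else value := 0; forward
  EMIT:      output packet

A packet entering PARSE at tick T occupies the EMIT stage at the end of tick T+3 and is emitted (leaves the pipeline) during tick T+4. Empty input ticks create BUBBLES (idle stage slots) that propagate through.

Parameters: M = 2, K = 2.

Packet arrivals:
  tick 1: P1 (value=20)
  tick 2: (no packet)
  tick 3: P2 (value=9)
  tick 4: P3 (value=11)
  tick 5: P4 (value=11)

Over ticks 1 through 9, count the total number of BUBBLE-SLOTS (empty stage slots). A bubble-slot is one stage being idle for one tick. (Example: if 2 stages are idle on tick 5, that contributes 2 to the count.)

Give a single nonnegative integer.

Tick 1: [PARSE:P1(v=20,ok=F), VALIDATE:-, TRANSFORM:-, EMIT:-] out:-; bubbles=3
Tick 2: [PARSE:-, VALIDATE:P1(v=20,ok=F), TRANSFORM:-, EMIT:-] out:-; bubbles=3
Tick 3: [PARSE:P2(v=9,ok=F), VALIDATE:-, TRANSFORM:P1(v=0,ok=F), EMIT:-] out:-; bubbles=2
Tick 4: [PARSE:P3(v=11,ok=F), VALIDATE:P2(v=9,ok=T), TRANSFORM:-, EMIT:P1(v=0,ok=F)] out:-; bubbles=1
Tick 5: [PARSE:P4(v=11,ok=F), VALIDATE:P3(v=11,ok=F), TRANSFORM:P2(v=18,ok=T), EMIT:-] out:P1(v=0); bubbles=1
Tick 6: [PARSE:-, VALIDATE:P4(v=11,ok=T), TRANSFORM:P3(v=0,ok=F), EMIT:P2(v=18,ok=T)] out:-; bubbles=1
Tick 7: [PARSE:-, VALIDATE:-, TRANSFORM:P4(v=22,ok=T), EMIT:P3(v=0,ok=F)] out:P2(v=18); bubbles=2
Tick 8: [PARSE:-, VALIDATE:-, TRANSFORM:-, EMIT:P4(v=22,ok=T)] out:P3(v=0); bubbles=3
Tick 9: [PARSE:-, VALIDATE:-, TRANSFORM:-, EMIT:-] out:P4(v=22); bubbles=4
Total bubble-slots: 20

Answer: 20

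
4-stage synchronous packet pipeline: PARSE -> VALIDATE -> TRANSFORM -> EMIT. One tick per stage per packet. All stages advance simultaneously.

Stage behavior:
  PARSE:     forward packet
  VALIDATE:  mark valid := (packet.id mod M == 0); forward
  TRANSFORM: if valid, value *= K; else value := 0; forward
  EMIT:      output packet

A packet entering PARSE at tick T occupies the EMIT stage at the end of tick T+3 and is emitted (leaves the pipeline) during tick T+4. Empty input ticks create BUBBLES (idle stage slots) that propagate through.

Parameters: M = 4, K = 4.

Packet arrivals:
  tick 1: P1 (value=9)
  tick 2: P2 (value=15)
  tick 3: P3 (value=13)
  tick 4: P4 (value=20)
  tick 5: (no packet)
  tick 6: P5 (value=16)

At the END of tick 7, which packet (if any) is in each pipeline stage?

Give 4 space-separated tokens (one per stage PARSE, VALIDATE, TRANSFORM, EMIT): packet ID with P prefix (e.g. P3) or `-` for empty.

Tick 1: [PARSE:P1(v=9,ok=F), VALIDATE:-, TRANSFORM:-, EMIT:-] out:-; in:P1
Tick 2: [PARSE:P2(v=15,ok=F), VALIDATE:P1(v=9,ok=F), TRANSFORM:-, EMIT:-] out:-; in:P2
Tick 3: [PARSE:P3(v=13,ok=F), VALIDATE:P2(v=15,ok=F), TRANSFORM:P1(v=0,ok=F), EMIT:-] out:-; in:P3
Tick 4: [PARSE:P4(v=20,ok=F), VALIDATE:P3(v=13,ok=F), TRANSFORM:P2(v=0,ok=F), EMIT:P1(v=0,ok=F)] out:-; in:P4
Tick 5: [PARSE:-, VALIDATE:P4(v=20,ok=T), TRANSFORM:P3(v=0,ok=F), EMIT:P2(v=0,ok=F)] out:P1(v=0); in:-
Tick 6: [PARSE:P5(v=16,ok=F), VALIDATE:-, TRANSFORM:P4(v=80,ok=T), EMIT:P3(v=0,ok=F)] out:P2(v=0); in:P5
Tick 7: [PARSE:-, VALIDATE:P5(v=16,ok=F), TRANSFORM:-, EMIT:P4(v=80,ok=T)] out:P3(v=0); in:-
At end of tick 7: ['-', 'P5', '-', 'P4']

Answer: - P5 - P4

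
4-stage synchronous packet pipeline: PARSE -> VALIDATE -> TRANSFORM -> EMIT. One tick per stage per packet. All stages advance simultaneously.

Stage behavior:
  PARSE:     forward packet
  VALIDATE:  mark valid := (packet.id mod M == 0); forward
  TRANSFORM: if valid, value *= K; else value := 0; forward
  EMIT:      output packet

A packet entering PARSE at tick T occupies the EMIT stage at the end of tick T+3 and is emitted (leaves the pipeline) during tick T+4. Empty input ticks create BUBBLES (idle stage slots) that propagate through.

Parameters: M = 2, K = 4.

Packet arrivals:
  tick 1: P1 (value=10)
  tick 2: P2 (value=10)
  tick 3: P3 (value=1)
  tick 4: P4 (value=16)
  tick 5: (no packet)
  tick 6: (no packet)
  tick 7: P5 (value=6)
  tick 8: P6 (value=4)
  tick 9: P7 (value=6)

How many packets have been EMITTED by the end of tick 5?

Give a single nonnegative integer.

Tick 1: [PARSE:P1(v=10,ok=F), VALIDATE:-, TRANSFORM:-, EMIT:-] out:-; in:P1
Tick 2: [PARSE:P2(v=10,ok=F), VALIDATE:P1(v=10,ok=F), TRANSFORM:-, EMIT:-] out:-; in:P2
Tick 3: [PARSE:P3(v=1,ok=F), VALIDATE:P2(v=10,ok=T), TRANSFORM:P1(v=0,ok=F), EMIT:-] out:-; in:P3
Tick 4: [PARSE:P4(v=16,ok=F), VALIDATE:P3(v=1,ok=F), TRANSFORM:P2(v=40,ok=T), EMIT:P1(v=0,ok=F)] out:-; in:P4
Tick 5: [PARSE:-, VALIDATE:P4(v=16,ok=T), TRANSFORM:P3(v=0,ok=F), EMIT:P2(v=40,ok=T)] out:P1(v=0); in:-
Emitted by tick 5: ['P1']

Answer: 1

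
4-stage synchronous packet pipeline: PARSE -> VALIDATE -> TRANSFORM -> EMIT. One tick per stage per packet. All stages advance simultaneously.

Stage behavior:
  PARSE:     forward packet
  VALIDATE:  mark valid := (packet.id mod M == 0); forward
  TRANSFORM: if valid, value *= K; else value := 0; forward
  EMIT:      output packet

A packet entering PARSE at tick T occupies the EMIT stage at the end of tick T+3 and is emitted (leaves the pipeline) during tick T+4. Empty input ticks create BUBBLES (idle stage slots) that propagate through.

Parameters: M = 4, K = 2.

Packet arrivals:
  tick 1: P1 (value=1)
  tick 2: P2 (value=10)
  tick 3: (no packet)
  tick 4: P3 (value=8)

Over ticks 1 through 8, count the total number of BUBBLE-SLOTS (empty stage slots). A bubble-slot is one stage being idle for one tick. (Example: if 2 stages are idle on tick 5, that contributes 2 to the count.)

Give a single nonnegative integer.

Answer: 20

Derivation:
Tick 1: [PARSE:P1(v=1,ok=F), VALIDATE:-, TRANSFORM:-, EMIT:-] out:-; bubbles=3
Tick 2: [PARSE:P2(v=10,ok=F), VALIDATE:P1(v=1,ok=F), TRANSFORM:-, EMIT:-] out:-; bubbles=2
Tick 3: [PARSE:-, VALIDATE:P2(v=10,ok=F), TRANSFORM:P1(v=0,ok=F), EMIT:-] out:-; bubbles=2
Tick 4: [PARSE:P3(v=8,ok=F), VALIDATE:-, TRANSFORM:P2(v=0,ok=F), EMIT:P1(v=0,ok=F)] out:-; bubbles=1
Tick 5: [PARSE:-, VALIDATE:P3(v=8,ok=F), TRANSFORM:-, EMIT:P2(v=0,ok=F)] out:P1(v=0); bubbles=2
Tick 6: [PARSE:-, VALIDATE:-, TRANSFORM:P3(v=0,ok=F), EMIT:-] out:P2(v=0); bubbles=3
Tick 7: [PARSE:-, VALIDATE:-, TRANSFORM:-, EMIT:P3(v=0,ok=F)] out:-; bubbles=3
Tick 8: [PARSE:-, VALIDATE:-, TRANSFORM:-, EMIT:-] out:P3(v=0); bubbles=4
Total bubble-slots: 20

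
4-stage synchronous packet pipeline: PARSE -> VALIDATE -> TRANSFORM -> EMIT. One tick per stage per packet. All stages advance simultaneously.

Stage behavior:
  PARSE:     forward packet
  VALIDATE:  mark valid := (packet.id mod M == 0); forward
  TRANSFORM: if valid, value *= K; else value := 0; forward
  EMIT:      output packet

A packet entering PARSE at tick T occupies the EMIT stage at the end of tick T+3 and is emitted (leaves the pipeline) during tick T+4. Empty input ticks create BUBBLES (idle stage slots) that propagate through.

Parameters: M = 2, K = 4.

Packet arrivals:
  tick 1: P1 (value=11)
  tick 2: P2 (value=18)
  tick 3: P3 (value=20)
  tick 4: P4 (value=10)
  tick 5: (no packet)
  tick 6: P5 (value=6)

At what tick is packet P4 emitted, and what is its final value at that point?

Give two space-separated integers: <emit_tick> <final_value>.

Tick 1: [PARSE:P1(v=11,ok=F), VALIDATE:-, TRANSFORM:-, EMIT:-] out:-; in:P1
Tick 2: [PARSE:P2(v=18,ok=F), VALIDATE:P1(v=11,ok=F), TRANSFORM:-, EMIT:-] out:-; in:P2
Tick 3: [PARSE:P3(v=20,ok=F), VALIDATE:P2(v=18,ok=T), TRANSFORM:P1(v=0,ok=F), EMIT:-] out:-; in:P3
Tick 4: [PARSE:P4(v=10,ok=F), VALIDATE:P3(v=20,ok=F), TRANSFORM:P2(v=72,ok=T), EMIT:P1(v=0,ok=F)] out:-; in:P4
Tick 5: [PARSE:-, VALIDATE:P4(v=10,ok=T), TRANSFORM:P3(v=0,ok=F), EMIT:P2(v=72,ok=T)] out:P1(v=0); in:-
Tick 6: [PARSE:P5(v=6,ok=F), VALIDATE:-, TRANSFORM:P4(v=40,ok=T), EMIT:P3(v=0,ok=F)] out:P2(v=72); in:P5
Tick 7: [PARSE:-, VALIDATE:P5(v=6,ok=F), TRANSFORM:-, EMIT:P4(v=40,ok=T)] out:P3(v=0); in:-
Tick 8: [PARSE:-, VALIDATE:-, TRANSFORM:P5(v=0,ok=F), EMIT:-] out:P4(v=40); in:-
Tick 9: [PARSE:-, VALIDATE:-, TRANSFORM:-, EMIT:P5(v=0,ok=F)] out:-; in:-
Tick 10: [PARSE:-, VALIDATE:-, TRANSFORM:-, EMIT:-] out:P5(v=0); in:-
P4: arrives tick 4, valid=True (id=4, id%2=0), emit tick 8, final value 40

Answer: 8 40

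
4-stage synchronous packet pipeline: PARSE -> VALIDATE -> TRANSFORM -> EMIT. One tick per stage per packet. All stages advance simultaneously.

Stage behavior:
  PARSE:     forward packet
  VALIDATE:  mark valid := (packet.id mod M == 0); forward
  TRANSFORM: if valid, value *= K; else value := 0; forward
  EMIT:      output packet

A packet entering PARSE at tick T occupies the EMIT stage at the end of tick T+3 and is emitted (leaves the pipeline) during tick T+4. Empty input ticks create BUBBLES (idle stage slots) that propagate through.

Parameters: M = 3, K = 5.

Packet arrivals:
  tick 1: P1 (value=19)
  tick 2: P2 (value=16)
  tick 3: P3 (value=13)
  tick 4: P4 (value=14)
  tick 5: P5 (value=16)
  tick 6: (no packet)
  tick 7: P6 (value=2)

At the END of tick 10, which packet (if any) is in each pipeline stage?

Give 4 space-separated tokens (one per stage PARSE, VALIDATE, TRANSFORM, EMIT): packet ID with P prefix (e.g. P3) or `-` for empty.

Tick 1: [PARSE:P1(v=19,ok=F), VALIDATE:-, TRANSFORM:-, EMIT:-] out:-; in:P1
Tick 2: [PARSE:P2(v=16,ok=F), VALIDATE:P1(v=19,ok=F), TRANSFORM:-, EMIT:-] out:-; in:P2
Tick 3: [PARSE:P3(v=13,ok=F), VALIDATE:P2(v=16,ok=F), TRANSFORM:P1(v=0,ok=F), EMIT:-] out:-; in:P3
Tick 4: [PARSE:P4(v=14,ok=F), VALIDATE:P3(v=13,ok=T), TRANSFORM:P2(v=0,ok=F), EMIT:P1(v=0,ok=F)] out:-; in:P4
Tick 5: [PARSE:P5(v=16,ok=F), VALIDATE:P4(v=14,ok=F), TRANSFORM:P3(v=65,ok=T), EMIT:P2(v=0,ok=F)] out:P1(v=0); in:P5
Tick 6: [PARSE:-, VALIDATE:P5(v=16,ok=F), TRANSFORM:P4(v=0,ok=F), EMIT:P3(v=65,ok=T)] out:P2(v=0); in:-
Tick 7: [PARSE:P6(v=2,ok=F), VALIDATE:-, TRANSFORM:P5(v=0,ok=F), EMIT:P4(v=0,ok=F)] out:P3(v=65); in:P6
Tick 8: [PARSE:-, VALIDATE:P6(v=2,ok=T), TRANSFORM:-, EMIT:P5(v=0,ok=F)] out:P4(v=0); in:-
Tick 9: [PARSE:-, VALIDATE:-, TRANSFORM:P6(v=10,ok=T), EMIT:-] out:P5(v=0); in:-
Tick 10: [PARSE:-, VALIDATE:-, TRANSFORM:-, EMIT:P6(v=10,ok=T)] out:-; in:-
At end of tick 10: ['-', '-', '-', 'P6']

Answer: - - - P6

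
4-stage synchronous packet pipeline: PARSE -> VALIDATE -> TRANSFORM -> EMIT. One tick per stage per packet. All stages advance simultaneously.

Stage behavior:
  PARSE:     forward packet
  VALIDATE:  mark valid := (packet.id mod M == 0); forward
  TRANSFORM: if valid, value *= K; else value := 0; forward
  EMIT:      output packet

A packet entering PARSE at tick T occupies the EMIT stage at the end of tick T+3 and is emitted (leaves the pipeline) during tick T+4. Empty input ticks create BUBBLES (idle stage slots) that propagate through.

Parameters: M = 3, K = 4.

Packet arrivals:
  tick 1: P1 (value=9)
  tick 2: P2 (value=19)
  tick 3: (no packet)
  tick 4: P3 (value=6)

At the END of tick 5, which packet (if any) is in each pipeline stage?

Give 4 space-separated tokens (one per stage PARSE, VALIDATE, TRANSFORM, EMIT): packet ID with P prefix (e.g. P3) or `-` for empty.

Answer: - P3 - P2

Derivation:
Tick 1: [PARSE:P1(v=9,ok=F), VALIDATE:-, TRANSFORM:-, EMIT:-] out:-; in:P1
Tick 2: [PARSE:P2(v=19,ok=F), VALIDATE:P1(v=9,ok=F), TRANSFORM:-, EMIT:-] out:-; in:P2
Tick 3: [PARSE:-, VALIDATE:P2(v=19,ok=F), TRANSFORM:P1(v=0,ok=F), EMIT:-] out:-; in:-
Tick 4: [PARSE:P3(v=6,ok=F), VALIDATE:-, TRANSFORM:P2(v=0,ok=F), EMIT:P1(v=0,ok=F)] out:-; in:P3
Tick 5: [PARSE:-, VALIDATE:P3(v=6,ok=T), TRANSFORM:-, EMIT:P2(v=0,ok=F)] out:P1(v=0); in:-
At end of tick 5: ['-', 'P3', '-', 'P2']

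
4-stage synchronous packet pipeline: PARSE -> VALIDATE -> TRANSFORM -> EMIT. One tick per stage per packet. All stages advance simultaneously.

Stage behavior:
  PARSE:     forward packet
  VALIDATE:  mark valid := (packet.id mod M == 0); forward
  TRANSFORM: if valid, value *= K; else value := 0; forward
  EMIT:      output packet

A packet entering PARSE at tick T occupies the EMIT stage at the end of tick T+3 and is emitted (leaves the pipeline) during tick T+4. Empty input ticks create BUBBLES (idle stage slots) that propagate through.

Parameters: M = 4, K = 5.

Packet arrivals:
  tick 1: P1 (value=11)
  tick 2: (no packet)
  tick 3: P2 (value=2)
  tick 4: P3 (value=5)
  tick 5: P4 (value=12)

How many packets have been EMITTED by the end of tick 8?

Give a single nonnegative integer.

Answer: 3

Derivation:
Tick 1: [PARSE:P1(v=11,ok=F), VALIDATE:-, TRANSFORM:-, EMIT:-] out:-; in:P1
Tick 2: [PARSE:-, VALIDATE:P1(v=11,ok=F), TRANSFORM:-, EMIT:-] out:-; in:-
Tick 3: [PARSE:P2(v=2,ok=F), VALIDATE:-, TRANSFORM:P1(v=0,ok=F), EMIT:-] out:-; in:P2
Tick 4: [PARSE:P3(v=5,ok=F), VALIDATE:P2(v=2,ok=F), TRANSFORM:-, EMIT:P1(v=0,ok=F)] out:-; in:P3
Tick 5: [PARSE:P4(v=12,ok=F), VALIDATE:P3(v=5,ok=F), TRANSFORM:P2(v=0,ok=F), EMIT:-] out:P1(v=0); in:P4
Tick 6: [PARSE:-, VALIDATE:P4(v=12,ok=T), TRANSFORM:P3(v=0,ok=F), EMIT:P2(v=0,ok=F)] out:-; in:-
Tick 7: [PARSE:-, VALIDATE:-, TRANSFORM:P4(v=60,ok=T), EMIT:P3(v=0,ok=F)] out:P2(v=0); in:-
Tick 8: [PARSE:-, VALIDATE:-, TRANSFORM:-, EMIT:P4(v=60,ok=T)] out:P3(v=0); in:-
Emitted by tick 8: ['P1', 'P2', 'P3']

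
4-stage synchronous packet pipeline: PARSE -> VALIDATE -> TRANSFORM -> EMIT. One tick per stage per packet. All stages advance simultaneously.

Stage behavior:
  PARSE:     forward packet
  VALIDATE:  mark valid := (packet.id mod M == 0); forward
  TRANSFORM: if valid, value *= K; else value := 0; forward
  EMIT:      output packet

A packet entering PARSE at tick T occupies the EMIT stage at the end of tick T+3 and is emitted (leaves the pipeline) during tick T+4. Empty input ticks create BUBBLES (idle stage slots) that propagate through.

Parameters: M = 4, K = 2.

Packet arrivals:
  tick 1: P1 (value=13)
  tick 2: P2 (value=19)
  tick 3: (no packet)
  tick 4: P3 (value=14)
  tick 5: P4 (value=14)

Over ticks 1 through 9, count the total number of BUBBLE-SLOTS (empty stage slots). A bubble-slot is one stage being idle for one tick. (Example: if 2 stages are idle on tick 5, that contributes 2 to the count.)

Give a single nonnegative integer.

Tick 1: [PARSE:P1(v=13,ok=F), VALIDATE:-, TRANSFORM:-, EMIT:-] out:-; bubbles=3
Tick 2: [PARSE:P2(v=19,ok=F), VALIDATE:P1(v=13,ok=F), TRANSFORM:-, EMIT:-] out:-; bubbles=2
Tick 3: [PARSE:-, VALIDATE:P2(v=19,ok=F), TRANSFORM:P1(v=0,ok=F), EMIT:-] out:-; bubbles=2
Tick 4: [PARSE:P3(v=14,ok=F), VALIDATE:-, TRANSFORM:P2(v=0,ok=F), EMIT:P1(v=0,ok=F)] out:-; bubbles=1
Tick 5: [PARSE:P4(v=14,ok=F), VALIDATE:P3(v=14,ok=F), TRANSFORM:-, EMIT:P2(v=0,ok=F)] out:P1(v=0); bubbles=1
Tick 6: [PARSE:-, VALIDATE:P4(v=14,ok=T), TRANSFORM:P3(v=0,ok=F), EMIT:-] out:P2(v=0); bubbles=2
Tick 7: [PARSE:-, VALIDATE:-, TRANSFORM:P4(v=28,ok=T), EMIT:P3(v=0,ok=F)] out:-; bubbles=2
Tick 8: [PARSE:-, VALIDATE:-, TRANSFORM:-, EMIT:P4(v=28,ok=T)] out:P3(v=0); bubbles=3
Tick 9: [PARSE:-, VALIDATE:-, TRANSFORM:-, EMIT:-] out:P4(v=28); bubbles=4
Total bubble-slots: 20

Answer: 20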